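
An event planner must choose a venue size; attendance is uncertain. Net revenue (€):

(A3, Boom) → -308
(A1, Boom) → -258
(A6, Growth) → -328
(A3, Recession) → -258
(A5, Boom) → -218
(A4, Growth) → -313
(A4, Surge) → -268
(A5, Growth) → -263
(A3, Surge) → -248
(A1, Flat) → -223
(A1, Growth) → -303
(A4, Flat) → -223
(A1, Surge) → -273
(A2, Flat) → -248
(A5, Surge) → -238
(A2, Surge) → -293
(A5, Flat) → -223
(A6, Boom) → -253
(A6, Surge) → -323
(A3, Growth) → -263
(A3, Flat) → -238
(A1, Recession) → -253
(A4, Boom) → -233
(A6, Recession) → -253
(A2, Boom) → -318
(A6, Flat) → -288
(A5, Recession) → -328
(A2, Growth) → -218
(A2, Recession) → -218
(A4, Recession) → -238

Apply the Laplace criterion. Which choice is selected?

A5

Row averages: A1=-262, A2=-259, A3=-263, A4=-255, A5=-254, A6=-289
Highest average = -254 → A5.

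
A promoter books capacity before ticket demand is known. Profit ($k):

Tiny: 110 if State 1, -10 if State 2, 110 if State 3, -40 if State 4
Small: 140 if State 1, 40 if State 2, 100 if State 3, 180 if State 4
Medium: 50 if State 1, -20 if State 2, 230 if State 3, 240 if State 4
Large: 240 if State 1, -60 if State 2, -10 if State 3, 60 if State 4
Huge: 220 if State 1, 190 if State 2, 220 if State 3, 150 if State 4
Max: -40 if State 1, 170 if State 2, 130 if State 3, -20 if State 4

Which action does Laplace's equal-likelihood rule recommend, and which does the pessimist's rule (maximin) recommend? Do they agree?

laplace → Huge; maximin → Huge (agree)

Row averages: Tiny=42.5, Small=115, Medium=125, Large=57.5, Huge=195, Max=60
Highest average = 195 → Huge.
Row minima: Tiny=-40, Small=40, Medium=-20, Large=-60, Huge=150, Max=-40
Best worst-case = 150 → Huge.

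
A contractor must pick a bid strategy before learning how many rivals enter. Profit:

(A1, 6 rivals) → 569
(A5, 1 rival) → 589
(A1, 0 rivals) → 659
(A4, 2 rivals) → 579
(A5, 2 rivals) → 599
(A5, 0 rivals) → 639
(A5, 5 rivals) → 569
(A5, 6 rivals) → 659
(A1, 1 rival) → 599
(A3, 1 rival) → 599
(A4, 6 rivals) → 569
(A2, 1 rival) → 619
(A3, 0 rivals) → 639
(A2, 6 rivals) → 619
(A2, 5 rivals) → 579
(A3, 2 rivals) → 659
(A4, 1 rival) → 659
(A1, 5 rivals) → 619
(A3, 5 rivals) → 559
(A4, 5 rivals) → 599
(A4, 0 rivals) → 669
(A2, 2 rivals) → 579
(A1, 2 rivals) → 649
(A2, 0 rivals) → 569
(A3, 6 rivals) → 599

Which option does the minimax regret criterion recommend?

Column bests: 0 rivals=669, 1 rival=659, 2 rivals=659, 5 rivals=619, 6 rivals=659.
A1 regrets: 10, 60, 10, 0, 90 → max 90
A2 regrets: 100, 40, 80, 40, 40 → max 100
A3 regrets: 30, 60, 0, 60, 60 → max 60
A4 regrets: 0, 0, 80, 20, 90 → max 90
A5 regrets: 30, 70, 60, 50, 0 → max 70
Smallest max regret = 60 → A3.

A3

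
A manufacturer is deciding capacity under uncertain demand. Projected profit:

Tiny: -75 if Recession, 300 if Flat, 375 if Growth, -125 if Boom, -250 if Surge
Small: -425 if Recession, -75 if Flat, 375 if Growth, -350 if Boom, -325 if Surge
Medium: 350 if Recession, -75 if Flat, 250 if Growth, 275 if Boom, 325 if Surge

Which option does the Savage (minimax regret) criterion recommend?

Medium

Column bests: Recession=350, Flat=300, Growth=375, Boom=275, Surge=325.
Tiny regrets: 425, 0, 0, 400, 575 → max 575
Small regrets: 775, 375, 0, 625, 650 → max 775
Medium regrets: 0, 375, 125, 0, 0 → max 375
Smallest max regret = 375 → Medium.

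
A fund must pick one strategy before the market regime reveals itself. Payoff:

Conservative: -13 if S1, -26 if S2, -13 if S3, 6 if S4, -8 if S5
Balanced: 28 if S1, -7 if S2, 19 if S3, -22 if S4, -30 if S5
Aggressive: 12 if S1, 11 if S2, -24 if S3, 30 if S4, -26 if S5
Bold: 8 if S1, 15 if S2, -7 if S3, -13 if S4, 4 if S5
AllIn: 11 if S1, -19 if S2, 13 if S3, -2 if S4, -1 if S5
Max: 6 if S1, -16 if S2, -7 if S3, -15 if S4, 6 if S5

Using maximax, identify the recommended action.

Aggressive

Row maxima: Conservative=6, Balanced=28, Aggressive=30, Bold=15, AllIn=13, Max=6
Best best-case = 30 → Aggressive.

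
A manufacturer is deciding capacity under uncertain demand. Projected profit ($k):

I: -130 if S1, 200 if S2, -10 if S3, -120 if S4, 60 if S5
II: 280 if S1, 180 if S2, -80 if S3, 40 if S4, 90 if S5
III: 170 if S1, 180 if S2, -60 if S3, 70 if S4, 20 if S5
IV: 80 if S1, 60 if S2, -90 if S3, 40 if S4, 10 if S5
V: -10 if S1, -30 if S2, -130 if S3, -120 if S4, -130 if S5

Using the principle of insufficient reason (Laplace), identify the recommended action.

Row averages: I=0, II=102, III=76, IV=20, V=-84
Highest average = 102 → II.

II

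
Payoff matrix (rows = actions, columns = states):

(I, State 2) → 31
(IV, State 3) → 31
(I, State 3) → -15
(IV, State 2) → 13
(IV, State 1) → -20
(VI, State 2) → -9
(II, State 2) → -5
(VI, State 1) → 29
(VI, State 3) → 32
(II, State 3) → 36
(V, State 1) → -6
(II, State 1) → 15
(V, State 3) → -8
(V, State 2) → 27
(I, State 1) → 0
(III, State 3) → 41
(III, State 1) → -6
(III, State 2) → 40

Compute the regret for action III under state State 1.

35

Best payoff under State 1 is 29.
Regret = 29 − (-6) = 35.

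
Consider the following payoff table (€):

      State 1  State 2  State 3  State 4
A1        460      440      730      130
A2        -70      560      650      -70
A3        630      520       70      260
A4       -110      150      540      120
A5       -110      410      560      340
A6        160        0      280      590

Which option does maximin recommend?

A1

Row minima: A1=130, A2=-70, A3=70, A4=-110, A5=-110, A6=0
Best worst-case = 130 → A1.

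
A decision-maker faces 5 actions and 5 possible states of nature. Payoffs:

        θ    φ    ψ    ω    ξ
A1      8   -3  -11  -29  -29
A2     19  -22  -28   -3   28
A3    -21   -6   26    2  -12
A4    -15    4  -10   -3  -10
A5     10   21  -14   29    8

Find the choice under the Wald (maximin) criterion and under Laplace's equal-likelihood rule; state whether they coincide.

Row minima: A1=-29, A2=-28, A3=-21, A4=-15, A5=-14
Best worst-case = -14 → A5.
Row averages: A1=-12.8, A2=-1.2, A3=-2.2, A4=-6.8, A5=10.8
Highest average = 10.8 → A5.

maximin → A5; laplace → A5 (agree)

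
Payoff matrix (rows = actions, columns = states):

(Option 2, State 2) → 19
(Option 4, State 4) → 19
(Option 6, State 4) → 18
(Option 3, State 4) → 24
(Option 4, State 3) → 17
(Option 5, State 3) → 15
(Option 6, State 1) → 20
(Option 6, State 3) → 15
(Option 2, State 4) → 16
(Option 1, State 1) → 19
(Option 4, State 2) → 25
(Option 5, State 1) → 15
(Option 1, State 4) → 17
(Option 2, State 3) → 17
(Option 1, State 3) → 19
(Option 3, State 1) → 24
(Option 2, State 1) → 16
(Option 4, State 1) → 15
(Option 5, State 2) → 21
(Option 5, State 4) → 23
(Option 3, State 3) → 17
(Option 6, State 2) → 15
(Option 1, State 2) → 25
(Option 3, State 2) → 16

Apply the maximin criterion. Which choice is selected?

Row minima: Option 1=17, Option 2=16, Option 3=16, Option 4=15, Option 5=15, Option 6=15
Best worst-case = 17 → Option 1.

Option 1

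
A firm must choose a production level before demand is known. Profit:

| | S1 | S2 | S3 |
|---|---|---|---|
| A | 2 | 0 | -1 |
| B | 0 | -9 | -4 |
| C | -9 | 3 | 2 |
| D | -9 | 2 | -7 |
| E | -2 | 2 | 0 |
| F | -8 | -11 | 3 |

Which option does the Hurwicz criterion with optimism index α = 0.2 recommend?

A: 0.2·2 + 0.8·(-1) = -0.4
B: 0.2·0 + 0.8·(-9) = -7.2
C: 0.2·3 + 0.8·(-9) = -6.6
D: 0.2·2 + 0.8·(-9) = -6.8
E: 0.2·2 + 0.8·(-2) = -1.2
F: 0.2·3 + 0.8·(-11) = -8.2
Highest Hurwicz score = -0.4 → A.

A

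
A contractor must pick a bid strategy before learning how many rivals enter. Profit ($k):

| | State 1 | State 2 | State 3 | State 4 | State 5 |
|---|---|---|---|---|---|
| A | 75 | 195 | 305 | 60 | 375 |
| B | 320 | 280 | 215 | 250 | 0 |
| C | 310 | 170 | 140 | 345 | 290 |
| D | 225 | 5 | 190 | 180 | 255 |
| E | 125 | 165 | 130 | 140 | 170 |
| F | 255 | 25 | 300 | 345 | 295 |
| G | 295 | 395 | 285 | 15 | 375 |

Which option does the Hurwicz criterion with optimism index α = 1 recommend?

G

A: 1·375 + 0·60 = 375
B: 1·320 + 0·0 = 320
C: 1·345 + 0·140 = 345
D: 1·255 + 0·5 = 255
E: 1·170 + 0·125 = 170
F: 1·345 + 0·25 = 345
G: 1·395 + 0·15 = 395
Highest Hurwicz score = 395 → G.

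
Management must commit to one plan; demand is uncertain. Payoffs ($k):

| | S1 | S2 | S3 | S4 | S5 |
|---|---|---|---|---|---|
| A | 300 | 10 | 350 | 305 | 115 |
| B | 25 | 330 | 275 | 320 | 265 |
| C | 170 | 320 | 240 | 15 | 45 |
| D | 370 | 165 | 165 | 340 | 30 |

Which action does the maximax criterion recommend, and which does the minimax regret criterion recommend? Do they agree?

maximax → D; minimax regret → D (agree)

Row maxima: A=350, B=330, C=320, D=370
Best best-case = 370 → D.
Column bests: S1=370, S2=330, S3=350, S4=340, S5=265.
A regrets: 70, 320, 0, 35, 150 → max 320
B regrets: 345, 0, 75, 20, 0 → max 345
C regrets: 200, 10, 110, 325, 220 → max 325
D regrets: 0, 165, 185, 0, 235 → max 235
Smallest max regret = 235 → D.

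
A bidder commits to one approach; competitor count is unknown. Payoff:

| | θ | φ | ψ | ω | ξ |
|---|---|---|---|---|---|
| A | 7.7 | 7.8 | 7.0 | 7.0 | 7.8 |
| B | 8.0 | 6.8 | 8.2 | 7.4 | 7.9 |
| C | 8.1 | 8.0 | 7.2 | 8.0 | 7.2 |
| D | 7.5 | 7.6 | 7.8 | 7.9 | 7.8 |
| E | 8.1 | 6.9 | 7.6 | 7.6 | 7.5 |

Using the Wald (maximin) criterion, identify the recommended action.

Row minima: A=7.0, B=6.8, C=7.2, D=7.5, E=6.9
Best worst-case = 7.5 → D.

D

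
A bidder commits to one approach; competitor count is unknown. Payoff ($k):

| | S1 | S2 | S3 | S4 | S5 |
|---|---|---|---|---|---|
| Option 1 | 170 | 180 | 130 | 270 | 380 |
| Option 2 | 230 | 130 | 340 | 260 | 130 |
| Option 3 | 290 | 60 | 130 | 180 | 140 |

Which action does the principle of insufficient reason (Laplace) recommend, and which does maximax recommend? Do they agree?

Row averages: Option 1=226, Option 2=218, Option 3=160
Highest average = 226 → Option 1.
Row maxima: Option 1=380, Option 2=340, Option 3=290
Best best-case = 380 → Option 1.

laplace → Option 1; maximax → Option 1 (agree)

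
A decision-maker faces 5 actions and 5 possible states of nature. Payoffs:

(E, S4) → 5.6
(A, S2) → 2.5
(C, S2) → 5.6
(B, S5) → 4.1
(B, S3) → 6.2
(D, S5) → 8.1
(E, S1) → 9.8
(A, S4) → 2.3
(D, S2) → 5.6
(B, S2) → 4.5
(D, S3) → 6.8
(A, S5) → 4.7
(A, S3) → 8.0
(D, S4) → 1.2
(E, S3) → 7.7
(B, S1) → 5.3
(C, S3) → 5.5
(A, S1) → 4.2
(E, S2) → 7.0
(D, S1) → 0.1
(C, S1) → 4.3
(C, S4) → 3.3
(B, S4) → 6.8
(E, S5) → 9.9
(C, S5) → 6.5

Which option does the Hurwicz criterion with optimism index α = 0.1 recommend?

E

A: 0.1·8.0 + 0.9·2.3 = 2.87
B: 0.1·6.8 + 0.9·4.1 = 4.37
C: 0.1·6.5 + 0.9·3.3 = 3.62
D: 0.1·8.1 + 0.9·0.1 = 0.9
E: 0.1·9.9 + 0.9·5.6 = 6.03
Highest Hurwicz score = 6.03 → E.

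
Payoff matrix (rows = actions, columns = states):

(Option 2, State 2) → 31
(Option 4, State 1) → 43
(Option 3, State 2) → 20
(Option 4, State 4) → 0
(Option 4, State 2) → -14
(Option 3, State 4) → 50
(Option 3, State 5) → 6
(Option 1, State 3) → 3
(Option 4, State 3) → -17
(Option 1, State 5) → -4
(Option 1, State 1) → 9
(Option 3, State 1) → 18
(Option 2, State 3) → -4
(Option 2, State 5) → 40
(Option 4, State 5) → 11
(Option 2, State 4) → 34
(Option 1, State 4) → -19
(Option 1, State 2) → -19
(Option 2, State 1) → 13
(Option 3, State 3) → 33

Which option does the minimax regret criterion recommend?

Column bests: State 1=43, State 2=31, State 3=33, State 4=50, State 5=40.
Option 1 regrets: 34, 50, 30, 69, 44 → max 69
Option 2 regrets: 30, 0, 37, 16, 0 → max 37
Option 3 regrets: 25, 11, 0, 0, 34 → max 34
Option 4 regrets: 0, 45, 50, 50, 29 → max 50
Smallest max regret = 34 → Option 3.

Option 3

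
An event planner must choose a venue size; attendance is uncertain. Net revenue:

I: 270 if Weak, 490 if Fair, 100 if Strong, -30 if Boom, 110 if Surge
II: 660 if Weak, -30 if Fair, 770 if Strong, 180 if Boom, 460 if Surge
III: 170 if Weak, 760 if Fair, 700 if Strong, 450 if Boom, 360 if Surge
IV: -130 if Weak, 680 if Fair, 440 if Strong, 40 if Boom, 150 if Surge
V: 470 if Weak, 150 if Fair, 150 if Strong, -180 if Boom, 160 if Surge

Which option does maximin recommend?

III

Row minima: I=-30, II=-30, III=170, IV=-130, V=-180
Best worst-case = 170 → III.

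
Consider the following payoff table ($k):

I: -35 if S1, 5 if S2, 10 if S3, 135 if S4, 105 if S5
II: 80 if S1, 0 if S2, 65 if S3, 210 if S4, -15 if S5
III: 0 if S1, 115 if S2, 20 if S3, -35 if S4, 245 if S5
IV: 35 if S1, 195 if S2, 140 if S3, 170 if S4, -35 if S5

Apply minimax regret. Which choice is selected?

I

Column bests: S1=80, S2=195, S3=140, S4=210, S5=245.
I regrets: 115, 190, 130, 75, 140 → max 190
II regrets: 0, 195, 75, 0, 260 → max 260
III regrets: 80, 80, 120, 245, 0 → max 245
IV regrets: 45, 0, 0, 40, 280 → max 280
Smallest max regret = 190 → I.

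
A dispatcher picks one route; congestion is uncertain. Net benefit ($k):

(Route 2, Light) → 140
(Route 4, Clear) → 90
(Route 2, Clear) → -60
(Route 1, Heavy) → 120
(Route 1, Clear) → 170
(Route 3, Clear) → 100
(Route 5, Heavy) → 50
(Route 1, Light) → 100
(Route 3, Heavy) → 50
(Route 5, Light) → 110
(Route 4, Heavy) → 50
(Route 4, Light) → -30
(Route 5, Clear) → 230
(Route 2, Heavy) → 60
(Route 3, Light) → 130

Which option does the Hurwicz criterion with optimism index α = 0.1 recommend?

Route 1: 0.1·170 + 0.9·100 = 107
Route 2: 0.1·140 + 0.9·(-60) = -40
Route 3: 0.1·130 + 0.9·50 = 58
Route 4: 0.1·90 + 0.9·(-30) = -18
Route 5: 0.1·230 + 0.9·50 = 68
Highest Hurwicz score = 107 → Route 1.

Route 1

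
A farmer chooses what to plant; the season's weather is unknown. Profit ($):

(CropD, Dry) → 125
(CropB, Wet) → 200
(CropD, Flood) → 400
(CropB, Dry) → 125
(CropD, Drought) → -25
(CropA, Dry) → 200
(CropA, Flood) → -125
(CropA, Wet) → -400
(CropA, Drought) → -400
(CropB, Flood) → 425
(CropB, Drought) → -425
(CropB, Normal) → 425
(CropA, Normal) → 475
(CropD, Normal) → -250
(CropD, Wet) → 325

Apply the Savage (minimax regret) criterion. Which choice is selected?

Column bests: Drought=-25, Dry=200, Normal=475, Wet=325, Flood=425.
CropA regrets: 375, 0, 0, 725, 550 → max 725
CropD regrets: 0, 75, 725, 0, 25 → max 725
CropB regrets: 400, 75, 50, 125, 0 → max 400
Smallest max regret = 400 → CropB.

CropB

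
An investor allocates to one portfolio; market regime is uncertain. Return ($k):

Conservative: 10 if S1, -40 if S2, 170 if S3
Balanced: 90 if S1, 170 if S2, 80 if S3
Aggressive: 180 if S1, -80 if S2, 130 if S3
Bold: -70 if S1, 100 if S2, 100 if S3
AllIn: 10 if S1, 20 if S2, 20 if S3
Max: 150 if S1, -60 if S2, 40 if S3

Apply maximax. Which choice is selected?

Aggressive

Row maxima: Conservative=170, Balanced=170, Aggressive=180, Bold=100, AllIn=20, Max=150
Best best-case = 180 → Aggressive.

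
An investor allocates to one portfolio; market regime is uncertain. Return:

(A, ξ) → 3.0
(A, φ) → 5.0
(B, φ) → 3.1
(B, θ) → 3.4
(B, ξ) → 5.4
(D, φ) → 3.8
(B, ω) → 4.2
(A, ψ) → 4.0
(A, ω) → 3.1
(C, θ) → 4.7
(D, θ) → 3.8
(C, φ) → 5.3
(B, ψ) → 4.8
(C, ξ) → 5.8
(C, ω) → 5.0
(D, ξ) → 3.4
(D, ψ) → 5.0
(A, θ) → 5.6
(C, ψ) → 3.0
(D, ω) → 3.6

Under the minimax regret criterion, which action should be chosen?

C

Column bests: θ=5.6, φ=5.3, ψ=5.0, ω=5.0, ξ=5.8.
A regrets: 0.0, 0.3, 1.0, 1.9, 2.8 → max 2.8
B regrets: 2.2, 2.2, 0.2, 0.8, 0.4 → max 2.2
C regrets: 0.9, 0.0, 2.0, 0.0, 0.0 → max 2.0
D regrets: 1.8, 1.5, 0.0, 1.4, 2.4 → max 2.4
Smallest max regret = 2.0 → C.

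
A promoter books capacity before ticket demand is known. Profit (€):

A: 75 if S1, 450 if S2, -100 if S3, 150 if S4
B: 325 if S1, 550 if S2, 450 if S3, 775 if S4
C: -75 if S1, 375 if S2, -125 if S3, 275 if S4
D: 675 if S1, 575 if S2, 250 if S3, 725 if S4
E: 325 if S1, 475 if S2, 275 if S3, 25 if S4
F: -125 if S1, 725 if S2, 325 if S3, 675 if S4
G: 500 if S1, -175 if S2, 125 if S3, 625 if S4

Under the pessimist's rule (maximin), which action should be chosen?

Row minima: A=-100, B=325, C=-125, D=250, E=25, F=-125, G=-175
Best worst-case = 325 → B.

B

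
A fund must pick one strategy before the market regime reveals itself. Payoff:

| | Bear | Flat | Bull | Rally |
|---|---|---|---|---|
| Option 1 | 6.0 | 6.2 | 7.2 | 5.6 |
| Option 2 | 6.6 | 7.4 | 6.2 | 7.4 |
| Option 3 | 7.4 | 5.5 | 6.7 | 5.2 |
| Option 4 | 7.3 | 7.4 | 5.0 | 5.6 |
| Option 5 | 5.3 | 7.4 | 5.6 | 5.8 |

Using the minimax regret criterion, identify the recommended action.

Option 2

Column bests: Bear=7.4, Flat=7.4, Bull=7.2, Rally=7.4.
Option 1 regrets: 1.4, 1.2, 0.0, 1.8 → max 1.8
Option 2 regrets: 0.8, 0.0, 1.0, 0.0 → max 1.0
Option 3 regrets: 0.0, 1.9, 0.5, 2.2 → max 2.2
Option 4 regrets: 0.1, 0.0, 2.2, 1.8 → max 2.2
Option 5 regrets: 2.1, 0.0, 1.6, 1.6 → max 2.1
Smallest max regret = 1.0 → Option 2.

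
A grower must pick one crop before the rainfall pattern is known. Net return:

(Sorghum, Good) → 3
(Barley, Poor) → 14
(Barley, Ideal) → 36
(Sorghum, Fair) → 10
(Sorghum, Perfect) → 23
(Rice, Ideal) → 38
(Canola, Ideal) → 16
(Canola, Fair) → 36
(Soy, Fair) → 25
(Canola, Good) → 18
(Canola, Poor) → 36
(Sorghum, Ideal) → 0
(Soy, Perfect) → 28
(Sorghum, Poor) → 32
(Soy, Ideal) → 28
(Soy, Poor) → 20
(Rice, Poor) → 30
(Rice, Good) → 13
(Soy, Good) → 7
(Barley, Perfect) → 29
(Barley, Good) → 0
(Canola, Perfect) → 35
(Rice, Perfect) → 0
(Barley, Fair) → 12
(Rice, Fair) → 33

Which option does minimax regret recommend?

Column bests: Poor=36, Fair=36, Good=18, Ideal=38, Perfect=35.
Canola regrets: 0, 0, 0, 22, 0 → max 22
Soy regrets: 16, 11, 11, 10, 7 → max 16
Rice regrets: 6, 3, 5, 0, 35 → max 35
Barley regrets: 22, 24, 18, 2, 6 → max 24
Sorghum regrets: 4, 26, 15, 38, 12 → max 38
Smallest max regret = 16 → Soy.

Soy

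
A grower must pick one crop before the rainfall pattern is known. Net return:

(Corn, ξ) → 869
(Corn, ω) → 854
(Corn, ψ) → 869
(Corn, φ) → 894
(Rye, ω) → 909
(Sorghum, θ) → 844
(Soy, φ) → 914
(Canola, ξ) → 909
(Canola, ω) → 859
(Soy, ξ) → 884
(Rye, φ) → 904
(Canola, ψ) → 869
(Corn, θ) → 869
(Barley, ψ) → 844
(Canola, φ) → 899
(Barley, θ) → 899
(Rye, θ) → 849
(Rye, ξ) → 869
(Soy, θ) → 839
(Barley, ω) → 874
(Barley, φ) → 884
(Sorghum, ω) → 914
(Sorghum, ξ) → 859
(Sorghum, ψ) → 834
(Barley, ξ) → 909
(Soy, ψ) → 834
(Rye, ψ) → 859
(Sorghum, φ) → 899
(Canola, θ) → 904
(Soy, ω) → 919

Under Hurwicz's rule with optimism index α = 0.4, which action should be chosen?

Corn: 0.4·894 + 0.6·854 = 870
Canola: 0.4·909 + 0.6·859 = 879
Barley: 0.4·909 + 0.6·844 = 870
Soy: 0.4·919 + 0.6·834 = 868
Sorghum: 0.4·914 + 0.6·834 = 866
Rye: 0.4·909 + 0.6·849 = 873
Highest Hurwicz score = 879 → Canola.

Canola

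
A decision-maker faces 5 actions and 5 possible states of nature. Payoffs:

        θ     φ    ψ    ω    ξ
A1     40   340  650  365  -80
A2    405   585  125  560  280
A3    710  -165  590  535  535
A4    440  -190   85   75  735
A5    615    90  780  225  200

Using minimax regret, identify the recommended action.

Column bests: θ=710, φ=585, ψ=780, ω=560, ξ=735.
A1 regrets: 670, 245, 130, 195, 815 → max 815
A2 regrets: 305, 0, 655, 0, 455 → max 655
A3 regrets: 0, 750, 190, 25, 200 → max 750
A4 regrets: 270, 775, 695, 485, 0 → max 775
A5 regrets: 95, 495, 0, 335, 535 → max 535
Smallest max regret = 535 → A5.

A5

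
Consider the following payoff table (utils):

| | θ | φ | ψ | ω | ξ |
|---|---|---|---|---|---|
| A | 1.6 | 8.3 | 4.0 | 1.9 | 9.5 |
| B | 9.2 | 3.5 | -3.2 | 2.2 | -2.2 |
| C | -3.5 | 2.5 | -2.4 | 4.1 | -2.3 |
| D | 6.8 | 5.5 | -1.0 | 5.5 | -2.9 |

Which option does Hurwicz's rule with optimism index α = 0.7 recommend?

A

A: 0.7·9.5 + 0.3·1.6 = 7.13
B: 0.7·9.2 + 0.3·(-3.2) = 5.48
C: 0.7·4.1 + 0.3·(-3.5) = 1.82
D: 0.7·6.8 + 0.3·(-2.9) = 3.89
Highest Hurwicz score = 7.13 → A.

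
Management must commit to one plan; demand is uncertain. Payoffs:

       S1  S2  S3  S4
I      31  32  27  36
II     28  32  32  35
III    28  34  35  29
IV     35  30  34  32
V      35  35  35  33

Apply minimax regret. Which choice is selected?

Column bests: S1=35, S2=35, S3=35, S4=36.
I regrets: 4, 3, 8, 0 → max 8
II regrets: 7, 3, 3, 1 → max 7
III regrets: 7, 1, 0, 7 → max 7
IV regrets: 0, 5, 1, 4 → max 5
V regrets: 0, 0, 0, 3 → max 3
Smallest max regret = 3 → V.

V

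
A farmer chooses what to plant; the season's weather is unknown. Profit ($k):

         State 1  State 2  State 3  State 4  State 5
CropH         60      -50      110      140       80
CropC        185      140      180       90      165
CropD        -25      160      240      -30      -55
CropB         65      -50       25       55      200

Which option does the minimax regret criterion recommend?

CropC

Column bests: State 1=185, State 2=160, State 3=240, State 4=140, State 5=200.
CropH regrets: 125, 210, 130, 0, 120 → max 210
CropC regrets: 0, 20, 60, 50, 35 → max 60
CropD regrets: 210, 0, 0, 170, 255 → max 255
CropB regrets: 120, 210, 215, 85, 0 → max 215
Smallest max regret = 60 → CropC.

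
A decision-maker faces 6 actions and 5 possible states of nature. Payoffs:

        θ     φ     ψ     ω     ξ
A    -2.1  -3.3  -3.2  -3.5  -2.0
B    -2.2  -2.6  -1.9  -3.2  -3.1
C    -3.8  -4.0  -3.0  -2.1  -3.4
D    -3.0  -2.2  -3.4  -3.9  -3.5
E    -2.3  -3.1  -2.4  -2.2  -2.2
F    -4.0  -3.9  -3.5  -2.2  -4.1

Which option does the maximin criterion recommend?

Row minima: A=-3.5, B=-3.2, C=-4.0, D=-3.9, E=-3.1, F=-4.1
Best worst-case = -3.1 → E.

E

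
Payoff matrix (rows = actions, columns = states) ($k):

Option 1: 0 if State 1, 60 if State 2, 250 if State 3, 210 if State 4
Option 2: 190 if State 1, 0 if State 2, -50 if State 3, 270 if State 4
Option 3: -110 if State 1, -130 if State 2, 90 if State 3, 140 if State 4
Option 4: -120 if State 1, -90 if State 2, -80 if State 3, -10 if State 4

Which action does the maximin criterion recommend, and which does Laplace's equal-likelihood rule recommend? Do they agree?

Row minima: Option 1=0, Option 2=-50, Option 3=-130, Option 4=-120
Best worst-case = 0 → Option 1.
Row averages: Option 1=130, Option 2=102.5, Option 3=-2.5, Option 4=-75
Highest average = 130 → Option 1.

maximin → Option 1; laplace → Option 1 (agree)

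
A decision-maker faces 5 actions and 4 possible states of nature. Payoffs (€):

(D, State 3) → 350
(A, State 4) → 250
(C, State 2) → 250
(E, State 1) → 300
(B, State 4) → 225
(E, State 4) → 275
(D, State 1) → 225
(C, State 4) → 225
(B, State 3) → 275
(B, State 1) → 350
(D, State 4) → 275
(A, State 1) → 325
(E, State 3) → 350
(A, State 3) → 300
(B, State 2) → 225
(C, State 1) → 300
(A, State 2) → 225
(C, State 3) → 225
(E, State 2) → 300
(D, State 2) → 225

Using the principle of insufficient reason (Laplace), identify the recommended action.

E

Row averages: A=275, B=268.75, C=250, D=268.75, E=306.25
Highest average = 306.25 → E.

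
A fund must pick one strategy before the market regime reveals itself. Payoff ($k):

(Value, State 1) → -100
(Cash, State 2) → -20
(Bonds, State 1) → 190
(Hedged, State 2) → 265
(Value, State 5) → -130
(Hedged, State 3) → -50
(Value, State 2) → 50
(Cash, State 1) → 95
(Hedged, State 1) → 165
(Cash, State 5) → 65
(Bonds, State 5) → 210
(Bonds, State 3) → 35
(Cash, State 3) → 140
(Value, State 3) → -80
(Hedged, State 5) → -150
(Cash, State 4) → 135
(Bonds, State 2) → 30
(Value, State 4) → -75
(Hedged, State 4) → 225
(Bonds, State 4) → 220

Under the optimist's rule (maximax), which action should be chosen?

Row maxima: Cash=140, Value=50, Hedged=265, Bonds=220
Best best-case = 265 → Hedged.

Hedged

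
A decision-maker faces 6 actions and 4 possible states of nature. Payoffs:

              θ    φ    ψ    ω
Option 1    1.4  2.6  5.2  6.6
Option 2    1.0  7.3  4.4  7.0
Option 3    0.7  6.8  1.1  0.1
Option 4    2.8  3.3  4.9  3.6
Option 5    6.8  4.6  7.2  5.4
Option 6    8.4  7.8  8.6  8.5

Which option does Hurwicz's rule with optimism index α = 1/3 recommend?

Option 6

Option 1: 1/3·6.6 + 2/3·1.4 = 47/15
Option 2: 1/3·7.3 + 2/3·1.0 = 3.1
Option 3: 1/3·6.8 + 2/3·0.1 = 7/3
Option 4: 1/3·4.9 + 2/3·2.8 = 3.5
Option 5: 1/3·7.2 + 2/3·4.6 = 82/15
Option 6: 1/3·8.6 + 2/3·7.8 = 121/15
Highest Hurwicz score = 121/15 → Option 6.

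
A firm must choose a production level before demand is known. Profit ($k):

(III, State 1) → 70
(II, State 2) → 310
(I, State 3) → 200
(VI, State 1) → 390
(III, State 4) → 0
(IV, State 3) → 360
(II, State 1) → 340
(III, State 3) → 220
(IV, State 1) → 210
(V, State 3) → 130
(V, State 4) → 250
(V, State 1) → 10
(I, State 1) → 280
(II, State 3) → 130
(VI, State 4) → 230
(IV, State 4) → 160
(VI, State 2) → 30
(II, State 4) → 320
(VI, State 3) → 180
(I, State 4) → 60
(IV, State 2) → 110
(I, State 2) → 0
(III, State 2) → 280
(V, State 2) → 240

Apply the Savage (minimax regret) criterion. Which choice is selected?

Column bests: State 1=390, State 2=310, State 3=360, State 4=320.
I regrets: 110, 310, 160, 260 → max 310
II regrets: 50, 0, 230, 0 → max 230
III regrets: 320, 30, 140, 320 → max 320
IV regrets: 180, 200, 0, 160 → max 200
V regrets: 380, 70, 230, 70 → max 380
VI regrets: 0, 280, 180, 90 → max 280
Smallest max regret = 200 → IV.

IV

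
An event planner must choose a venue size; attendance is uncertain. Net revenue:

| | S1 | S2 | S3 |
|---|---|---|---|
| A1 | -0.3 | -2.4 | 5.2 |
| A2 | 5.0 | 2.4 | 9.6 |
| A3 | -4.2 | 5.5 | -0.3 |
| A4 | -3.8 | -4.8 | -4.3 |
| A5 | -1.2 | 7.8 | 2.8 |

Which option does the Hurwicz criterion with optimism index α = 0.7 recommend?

A1: 0.7·5.2 + 0.3·(-2.4) = 2.92
A2: 0.7·9.6 + 0.3·2.4 = 7.44
A3: 0.7·5.5 + 0.3·(-4.2) = 2.59
A4: 0.7·(-3.8) + 0.3·(-4.8) = -4.1
A5: 0.7·7.8 + 0.3·(-1.2) = 5.1
Highest Hurwicz score = 7.44 → A2.

A2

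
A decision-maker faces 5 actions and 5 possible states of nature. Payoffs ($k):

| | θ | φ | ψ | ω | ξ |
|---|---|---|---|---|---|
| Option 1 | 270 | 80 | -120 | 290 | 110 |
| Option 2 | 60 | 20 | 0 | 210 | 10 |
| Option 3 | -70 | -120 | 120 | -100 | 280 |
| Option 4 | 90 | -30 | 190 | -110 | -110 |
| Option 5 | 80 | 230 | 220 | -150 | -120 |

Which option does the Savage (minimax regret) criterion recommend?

Column bests: θ=270, φ=230, ψ=220, ω=290, ξ=280.
Option 1 regrets: 0, 150, 340, 0, 170 → max 340
Option 2 regrets: 210, 210, 220, 80, 270 → max 270
Option 3 regrets: 340, 350, 100, 390, 0 → max 390
Option 4 regrets: 180, 260, 30, 400, 390 → max 400
Option 5 regrets: 190, 0, 0, 440, 400 → max 440
Smallest max regret = 270 → Option 2.

Option 2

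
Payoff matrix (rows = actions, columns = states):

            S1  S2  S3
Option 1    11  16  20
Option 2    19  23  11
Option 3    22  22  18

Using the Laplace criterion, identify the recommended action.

Option 3

Row averages: Option 1=47/3, Option 2=53/3, Option 3=62/3
Highest average = 62/3 → Option 3.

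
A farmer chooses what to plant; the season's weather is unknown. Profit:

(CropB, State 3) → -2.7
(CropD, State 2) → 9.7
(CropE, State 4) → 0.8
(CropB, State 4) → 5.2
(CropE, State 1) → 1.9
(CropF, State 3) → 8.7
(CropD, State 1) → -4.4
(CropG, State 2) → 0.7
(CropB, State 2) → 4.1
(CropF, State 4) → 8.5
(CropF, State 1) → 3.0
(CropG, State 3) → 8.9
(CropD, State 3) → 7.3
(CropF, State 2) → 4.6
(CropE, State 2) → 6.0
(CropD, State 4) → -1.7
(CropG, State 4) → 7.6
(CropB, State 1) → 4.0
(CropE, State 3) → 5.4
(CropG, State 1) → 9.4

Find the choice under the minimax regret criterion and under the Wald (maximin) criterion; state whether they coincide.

Column bests: State 1=9.4, State 2=9.7, State 3=8.9, State 4=8.5.
CropB regrets: 5.4, 5.6, 11.6, 3.3 → max 11.6
CropE regrets: 7.5, 3.7, 3.5, 7.7 → max 7.7
CropG regrets: 0.0, 9.0, 0.0, 0.9 → max 9.0
CropD regrets: 13.8, 0.0, 1.6, 10.2 → max 13.8
CropF regrets: 6.4, 5.1, 0.2, 0.0 → max 6.4
Smallest max regret = 6.4 → CropF.
Row minima: CropB=-2.7, CropE=0.8, CropG=0.7, CropD=-4.4, CropF=3.0
Best worst-case = 3.0 → CropF.

minimax regret → CropF; maximin → CropF (agree)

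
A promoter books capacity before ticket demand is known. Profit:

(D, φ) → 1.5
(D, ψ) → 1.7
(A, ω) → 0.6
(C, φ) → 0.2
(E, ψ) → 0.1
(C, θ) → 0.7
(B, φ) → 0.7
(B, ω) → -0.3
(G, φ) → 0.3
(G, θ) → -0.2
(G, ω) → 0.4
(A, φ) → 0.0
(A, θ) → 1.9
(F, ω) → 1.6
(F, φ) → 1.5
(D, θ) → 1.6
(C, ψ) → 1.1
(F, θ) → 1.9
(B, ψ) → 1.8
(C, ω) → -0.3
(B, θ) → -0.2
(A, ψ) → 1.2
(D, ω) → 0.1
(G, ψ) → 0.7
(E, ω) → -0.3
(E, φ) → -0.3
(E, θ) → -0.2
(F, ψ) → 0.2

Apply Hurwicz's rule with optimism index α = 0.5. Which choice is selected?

A: 0.5·1.9 + 0.5·0.0 = 0.95
B: 0.5·1.8 + 0.5·(-0.3) = 0.75
C: 0.5·1.1 + 0.5·(-0.3) = 0.4
D: 0.5·1.7 + 0.5·0.1 = 0.9
E: 0.5·0.1 + 0.5·(-0.3) = -0.1
F: 0.5·1.9 + 0.5·0.2 = 1.05
G: 0.5·0.7 + 0.5·(-0.2) = 0.25
Highest Hurwicz score = 1.05 → F.

F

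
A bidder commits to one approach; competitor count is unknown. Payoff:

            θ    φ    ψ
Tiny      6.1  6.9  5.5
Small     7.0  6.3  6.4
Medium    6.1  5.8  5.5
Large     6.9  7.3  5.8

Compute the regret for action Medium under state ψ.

0.9

Best payoff under ψ is 6.4.
Regret = 6.4 − 5.5 = 0.9.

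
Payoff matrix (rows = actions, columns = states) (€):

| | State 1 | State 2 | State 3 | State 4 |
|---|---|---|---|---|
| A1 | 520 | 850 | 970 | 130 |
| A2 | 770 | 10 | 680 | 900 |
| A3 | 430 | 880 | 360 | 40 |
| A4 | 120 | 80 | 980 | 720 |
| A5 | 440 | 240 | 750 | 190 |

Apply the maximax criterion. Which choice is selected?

A4

Row maxima: A1=970, A2=900, A3=880, A4=980, A5=750
Best best-case = 980 → A4.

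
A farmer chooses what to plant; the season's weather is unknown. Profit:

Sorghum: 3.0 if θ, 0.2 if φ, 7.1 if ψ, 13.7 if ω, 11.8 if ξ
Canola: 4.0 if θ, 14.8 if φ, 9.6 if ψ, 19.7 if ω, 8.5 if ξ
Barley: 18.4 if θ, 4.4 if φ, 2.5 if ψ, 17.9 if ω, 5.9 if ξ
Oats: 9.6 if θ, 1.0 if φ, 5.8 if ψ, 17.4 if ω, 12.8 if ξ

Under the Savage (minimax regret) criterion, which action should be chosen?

Barley

Column bests: θ=18.4, φ=14.8, ψ=9.6, ω=19.7, ξ=12.8.
Sorghum regrets: 15.4, 14.6, 2.5, 6.0, 1.0 → max 15.4
Canola regrets: 14.4, 0.0, 0.0, 0.0, 4.3 → max 14.4
Barley regrets: 0.0, 10.4, 7.1, 1.8, 6.9 → max 10.4
Oats regrets: 8.8, 13.8, 3.8, 2.3, 0.0 → max 13.8
Smallest max regret = 10.4 → Barley.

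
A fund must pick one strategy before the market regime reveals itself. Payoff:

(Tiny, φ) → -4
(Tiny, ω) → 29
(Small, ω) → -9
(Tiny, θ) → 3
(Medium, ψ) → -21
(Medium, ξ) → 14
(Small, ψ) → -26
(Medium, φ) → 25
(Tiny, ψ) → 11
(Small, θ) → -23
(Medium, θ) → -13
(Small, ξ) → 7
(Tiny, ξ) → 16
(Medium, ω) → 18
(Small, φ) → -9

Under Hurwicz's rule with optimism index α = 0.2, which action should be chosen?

Tiny

Tiny: 0.2·29 + 0.8·(-4) = 2.6
Small: 0.2·7 + 0.8·(-26) = -19.4
Medium: 0.2·25 + 0.8·(-21) = -11.8
Highest Hurwicz score = 2.6 → Tiny.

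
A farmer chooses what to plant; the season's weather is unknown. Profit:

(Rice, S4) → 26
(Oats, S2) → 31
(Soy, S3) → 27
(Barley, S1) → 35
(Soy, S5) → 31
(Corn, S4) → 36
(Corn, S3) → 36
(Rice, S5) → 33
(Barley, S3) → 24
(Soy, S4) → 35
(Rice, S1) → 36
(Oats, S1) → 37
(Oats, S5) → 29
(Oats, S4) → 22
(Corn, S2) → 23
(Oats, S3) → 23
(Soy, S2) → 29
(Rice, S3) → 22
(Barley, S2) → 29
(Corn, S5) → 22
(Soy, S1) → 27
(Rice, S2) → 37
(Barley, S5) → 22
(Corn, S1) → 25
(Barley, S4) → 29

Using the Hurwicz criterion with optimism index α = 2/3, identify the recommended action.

Barley: 2/3·35 + 1/3·22 = 92/3
Soy: 2/3·35 + 1/3·27 = 97/3
Oats: 2/3·37 + 1/3·22 = 32
Corn: 2/3·36 + 1/3·22 = 94/3
Rice: 2/3·37 + 1/3·22 = 32
Highest Hurwicz score = 97/3 → Soy.

Soy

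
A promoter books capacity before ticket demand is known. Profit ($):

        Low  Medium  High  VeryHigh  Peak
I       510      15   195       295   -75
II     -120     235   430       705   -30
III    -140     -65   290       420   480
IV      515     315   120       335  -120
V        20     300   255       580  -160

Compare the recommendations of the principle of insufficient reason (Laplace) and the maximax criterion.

laplace → II; maximax → II (agree)

Row averages: I=188, II=244, III=197, IV=233, V=199
Highest average = 244 → II.
Row maxima: I=510, II=705, III=480, IV=515, V=580
Best best-case = 705 → II.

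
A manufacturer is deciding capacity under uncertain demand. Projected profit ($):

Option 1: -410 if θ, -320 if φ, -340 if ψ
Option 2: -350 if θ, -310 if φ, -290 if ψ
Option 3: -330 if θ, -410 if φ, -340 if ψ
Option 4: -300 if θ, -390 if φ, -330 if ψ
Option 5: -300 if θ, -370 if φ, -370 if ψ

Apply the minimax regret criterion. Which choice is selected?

Column bests: θ=-300, φ=-310, ψ=-290.
Option 1 regrets: 110, 10, 50 → max 110
Option 2 regrets: 50, 0, 0 → max 50
Option 3 regrets: 30, 100, 50 → max 100
Option 4 regrets: 0, 80, 40 → max 80
Option 5 regrets: 0, 60, 80 → max 80
Smallest max regret = 50 → Option 2.

Option 2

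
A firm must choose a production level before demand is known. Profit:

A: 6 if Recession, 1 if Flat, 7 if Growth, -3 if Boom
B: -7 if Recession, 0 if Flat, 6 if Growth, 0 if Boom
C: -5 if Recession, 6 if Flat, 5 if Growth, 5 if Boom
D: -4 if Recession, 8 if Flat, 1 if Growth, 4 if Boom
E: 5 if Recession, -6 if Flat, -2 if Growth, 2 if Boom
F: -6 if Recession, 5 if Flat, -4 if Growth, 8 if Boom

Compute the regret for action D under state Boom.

4

Best payoff under Boom is 8.
Regret = 8 − 4 = 4.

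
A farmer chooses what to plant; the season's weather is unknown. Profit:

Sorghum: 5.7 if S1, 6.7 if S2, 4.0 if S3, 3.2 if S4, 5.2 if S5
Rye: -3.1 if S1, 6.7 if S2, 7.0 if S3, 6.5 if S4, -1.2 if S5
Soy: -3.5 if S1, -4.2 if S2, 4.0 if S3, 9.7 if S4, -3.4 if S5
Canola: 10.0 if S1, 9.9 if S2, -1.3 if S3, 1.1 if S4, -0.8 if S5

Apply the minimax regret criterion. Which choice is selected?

Sorghum

Column bests: S1=10.0, S2=9.9, S3=7.0, S4=9.7, S5=5.2.
Sorghum regrets: 4.3, 3.2, 3.0, 6.5, 0.0 → max 6.5
Rye regrets: 13.1, 3.2, 0.0, 3.2, 6.4 → max 13.1
Soy regrets: 13.5, 14.1, 3.0, 0.0, 8.6 → max 14.1
Canola regrets: 0.0, 0.0, 8.3, 8.6, 6.0 → max 8.6
Smallest max regret = 6.5 → Sorghum.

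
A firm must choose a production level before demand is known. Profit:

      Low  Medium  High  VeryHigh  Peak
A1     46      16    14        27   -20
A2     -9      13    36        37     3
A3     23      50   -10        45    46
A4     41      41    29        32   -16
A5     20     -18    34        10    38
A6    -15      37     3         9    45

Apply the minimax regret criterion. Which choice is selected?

Column bests: Low=46, Medium=50, High=36, VeryHigh=45, Peak=46.
A1 regrets: 0, 34, 22, 18, 66 → max 66
A2 regrets: 55, 37, 0, 8, 43 → max 55
A3 regrets: 23, 0, 46, 0, 0 → max 46
A4 regrets: 5, 9, 7, 13, 62 → max 62
A5 regrets: 26, 68, 2, 35, 8 → max 68
A6 regrets: 61, 13, 33, 36, 1 → max 61
Smallest max regret = 46 → A3.

A3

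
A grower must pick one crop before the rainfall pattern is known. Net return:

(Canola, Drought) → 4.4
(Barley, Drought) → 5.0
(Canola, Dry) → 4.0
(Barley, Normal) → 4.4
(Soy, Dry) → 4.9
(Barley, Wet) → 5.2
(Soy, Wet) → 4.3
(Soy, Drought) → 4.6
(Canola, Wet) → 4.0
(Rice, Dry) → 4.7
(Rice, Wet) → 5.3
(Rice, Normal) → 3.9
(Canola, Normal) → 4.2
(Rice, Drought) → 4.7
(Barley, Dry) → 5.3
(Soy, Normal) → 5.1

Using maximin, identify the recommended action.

Barley

Row minima: Soy=4.3, Barley=4.4, Rice=3.9, Canola=4.0
Best worst-case = 4.4 → Barley.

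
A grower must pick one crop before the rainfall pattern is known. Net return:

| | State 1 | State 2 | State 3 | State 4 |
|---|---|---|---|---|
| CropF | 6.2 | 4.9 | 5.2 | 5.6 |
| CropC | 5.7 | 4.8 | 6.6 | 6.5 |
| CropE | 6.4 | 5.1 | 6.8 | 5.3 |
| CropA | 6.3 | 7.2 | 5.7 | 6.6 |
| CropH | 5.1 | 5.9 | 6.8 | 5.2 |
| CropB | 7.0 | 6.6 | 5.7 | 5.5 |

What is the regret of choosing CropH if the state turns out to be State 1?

1.9

Best payoff under State 1 is 7.0.
Regret = 7.0 − 5.1 = 1.9.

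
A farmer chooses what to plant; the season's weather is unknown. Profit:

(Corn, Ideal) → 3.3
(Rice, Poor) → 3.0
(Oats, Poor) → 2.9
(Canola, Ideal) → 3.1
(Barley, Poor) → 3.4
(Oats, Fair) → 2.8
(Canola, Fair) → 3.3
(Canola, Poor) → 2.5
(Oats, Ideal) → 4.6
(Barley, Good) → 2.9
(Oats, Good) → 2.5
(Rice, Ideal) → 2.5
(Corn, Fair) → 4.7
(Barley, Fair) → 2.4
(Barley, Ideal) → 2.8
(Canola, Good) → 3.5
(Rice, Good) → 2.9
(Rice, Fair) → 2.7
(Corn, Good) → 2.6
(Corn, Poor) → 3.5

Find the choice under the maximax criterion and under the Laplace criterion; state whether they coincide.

maximax → Corn; laplace → Corn (agree)

Row maxima: Barley=3.4, Canola=3.5, Corn=4.7, Rice=3.0, Oats=4.6
Best best-case = 4.7 → Corn.
Row averages: Barley=2.875, Canola=3.1, Corn=3.525, Rice=2.775, Oats=3.2
Highest average = 3.525 → Corn.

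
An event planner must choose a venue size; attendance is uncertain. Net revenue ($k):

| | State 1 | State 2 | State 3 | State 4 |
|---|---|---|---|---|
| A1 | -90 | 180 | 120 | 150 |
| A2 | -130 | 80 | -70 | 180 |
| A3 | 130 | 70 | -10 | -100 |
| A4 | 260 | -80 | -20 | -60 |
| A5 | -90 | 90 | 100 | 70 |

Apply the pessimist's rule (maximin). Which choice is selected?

A4

Row minima: A1=-90, A2=-130, A3=-100, A4=-80, A5=-90
Best worst-case = -80 → A4.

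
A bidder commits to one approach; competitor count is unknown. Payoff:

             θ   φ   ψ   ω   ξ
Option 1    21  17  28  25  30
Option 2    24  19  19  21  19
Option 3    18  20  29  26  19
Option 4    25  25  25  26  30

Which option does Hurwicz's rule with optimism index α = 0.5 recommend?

Option 4

Option 1: 0.5·30 + 0.5·17 = 23.5
Option 2: 0.5·24 + 0.5·19 = 21.5
Option 3: 0.5·29 + 0.5·18 = 23.5
Option 4: 0.5·30 + 0.5·25 = 27.5
Highest Hurwicz score = 27.5 → Option 4.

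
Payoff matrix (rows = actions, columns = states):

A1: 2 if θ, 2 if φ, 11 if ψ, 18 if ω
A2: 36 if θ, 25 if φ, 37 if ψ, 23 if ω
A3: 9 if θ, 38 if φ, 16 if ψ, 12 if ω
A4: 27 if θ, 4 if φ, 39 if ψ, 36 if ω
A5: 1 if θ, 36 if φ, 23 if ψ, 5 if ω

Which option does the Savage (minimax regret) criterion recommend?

A2

Column bests: θ=36, φ=38, ψ=39, ω=36.
A1 regrets: 34, 36, 28, 18 → max 36
A2 regrets: 0, 13, 2, 13 → max 13
A3 regrets: 27, 0, 23, 24 → max 27
A4 regrets: 9, 34, 0, 0 → max 34
A5 regrets: 35, 2, 16, 31 → max 35
Smallest max regret = 13 → A2.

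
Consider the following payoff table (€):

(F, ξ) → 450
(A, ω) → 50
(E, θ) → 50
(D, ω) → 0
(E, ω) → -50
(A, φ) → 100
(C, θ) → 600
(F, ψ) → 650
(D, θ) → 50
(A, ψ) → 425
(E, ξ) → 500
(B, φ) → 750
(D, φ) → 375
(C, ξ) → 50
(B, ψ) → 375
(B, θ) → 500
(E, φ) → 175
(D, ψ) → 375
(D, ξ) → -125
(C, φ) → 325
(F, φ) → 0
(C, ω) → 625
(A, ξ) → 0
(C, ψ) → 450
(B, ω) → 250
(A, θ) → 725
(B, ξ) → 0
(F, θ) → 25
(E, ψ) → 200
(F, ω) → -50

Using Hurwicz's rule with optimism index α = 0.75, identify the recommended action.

B

A: 0.75·725 + 0.25·0 = 543.75
B: 0.75·750 + 0.25·0 = 562.5
C: 0.75·625 + 0.25·50 = 481.25
D: 0.75·375 + 0.25·(-125) = 250
E: 0.75·500 + 0.25·(-50) = 362.5
F: 0.75·650 + 0.25·(-50) = 475
Highest Hurwicz score = 562.5 → B.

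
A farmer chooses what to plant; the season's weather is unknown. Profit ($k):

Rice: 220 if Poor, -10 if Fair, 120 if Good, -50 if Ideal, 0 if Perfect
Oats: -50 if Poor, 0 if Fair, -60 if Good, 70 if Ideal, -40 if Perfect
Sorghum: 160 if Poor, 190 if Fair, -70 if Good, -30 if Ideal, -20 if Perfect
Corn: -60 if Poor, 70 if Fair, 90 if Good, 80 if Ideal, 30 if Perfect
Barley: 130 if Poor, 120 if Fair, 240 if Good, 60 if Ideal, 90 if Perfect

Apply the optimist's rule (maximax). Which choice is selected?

Barley

Row maxima: Rice=220, Oats=70, Sorghum=190, Corn=90, Barley=240
Best best-case = 240 → Barley.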